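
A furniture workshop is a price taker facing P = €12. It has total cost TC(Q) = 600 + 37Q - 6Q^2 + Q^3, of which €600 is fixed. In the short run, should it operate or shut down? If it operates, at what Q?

Variable cost is VC = 37Q - 6Q^2 + Q^3, so AVC = VC/Q = 37 - 6Q + Q^2 and MC = dTC/dQ = 37 - 12Q + 3Q^2.
AVC is minimized where dAVC/dQ = -6 + 2Q = 0, at Q = 3; min AVC = 37 - 6·3 + 3^2 = €28.
P = €12 lies below min AVC = €28; no output level covers variable cost.
The firm minimizes its loss by shutting down and losing only its fixed cost of €600.

Shut down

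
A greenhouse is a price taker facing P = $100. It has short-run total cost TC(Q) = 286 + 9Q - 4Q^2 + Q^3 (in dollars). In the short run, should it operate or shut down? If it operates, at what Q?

From TC, MC = TC'(Q) = 9 - 8Q + 3Q^2 and AVC = VC/Q = 9 - 4Q + Q^2.
AVC is minimized where dAVC/dQ = -4 + 2Q = 0, at Q = 2; min AVC = 9 - 4·2 + 2^2 = $5.
Because $100 ≥ $5, revenue can cover variable cost; the firm operates.
Set P = MC: 100 = 9 - 8Q + 3Q^2 → -91 - 8Q + 3Q^2 = 0. The roots are Q = -13/3 and Q = 7; the profit-maximizing output is on the rising part of MC, so Q* = 7.
Check: AVC at Q = 7 is $30 ≤ P, so revenue covers variable cost.
Profit = P·Q − TC = 100·7 − 496 = $204.

Produce at Q = 7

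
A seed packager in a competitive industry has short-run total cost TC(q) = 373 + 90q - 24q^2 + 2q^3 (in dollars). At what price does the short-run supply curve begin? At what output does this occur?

$18 per unit, at q = 6

Short-run supply begins at min AVC. From VC = 90q - 24q^2 + 2q^3, AVC = 90 - 24q + 2q^2.
dAVC/dq = -24 + 4q = 0 gives q = 6. min AVC = 90 - 24·6 + 2·6^2 = 18.
So the shutdown price is $18.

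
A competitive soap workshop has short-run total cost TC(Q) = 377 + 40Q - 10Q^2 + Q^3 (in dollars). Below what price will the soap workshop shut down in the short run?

$15 per unit

The shutdown price is the minimum of AVC. VC = 40Q - 10Q^2 + Q^3, so AVC = 40 - 10Q + Q^2.
dAVC/dQ = -10 + 2Q = 0 gives Q = 5. min AVC = 40 - 10·5 + 5^2 = 15.
The firm shuts down for any P below $15.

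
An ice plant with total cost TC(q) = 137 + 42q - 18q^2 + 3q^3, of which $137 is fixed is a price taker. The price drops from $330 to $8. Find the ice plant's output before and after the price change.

MC = 42 - 36q + 9q^2; the shutdown threshold is min AVC = $15 (at q = 3).
With P = $330 above the shutdown price, P = MC gives q = 8.
At P = $8 < min AVC = $15, price no longer covers variable cost at any output, so the firm shuts down: q = 0.

Output falls from 8 to 0 (the firm shuts down)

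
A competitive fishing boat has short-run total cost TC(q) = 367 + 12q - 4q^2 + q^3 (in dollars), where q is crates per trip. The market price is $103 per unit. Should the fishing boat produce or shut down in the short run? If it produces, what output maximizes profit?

Produce at q = 7

Strip out fixed cost: VC = 12q - 4q^2 + q^3. Then AVC = 12 - 4q + q^2 and MC = 12 - 8q + 3q^2.
AVC is minimized where dAVC/dq = -4 + 2q = 0, at q = 2; min AVC = 12 - 4·2 + 2^2 = $8.
Because $103 ≥ $8, revenue can cover variable cost; the firm operates.
P = MC gives -91 - 8q + 3q^2 = 0, with roots -13/3 and 7. Take the larger (rising MC): q* = 7.
Check: AVC at q = 7 is $33 ≤ P, so revenue covers variable cost.
Profit = P·q − TC = 103·7 − 598 = $123.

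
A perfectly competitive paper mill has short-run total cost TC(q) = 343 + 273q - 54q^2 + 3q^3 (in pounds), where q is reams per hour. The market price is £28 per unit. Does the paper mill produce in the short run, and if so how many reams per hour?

Shut down

Variable cost is VC = 273q - 54q^2 + 3q^3, so AVC = VC/q = 273 - 54q + 3q^2 and MC = dTC/dq = 273 - 108q + 9q^2.
AVC is minimized where dAVC/dq = -54 + 6q = 0, at q = 9; min AVC = 273 - 54·9 + 3·9^2 = £30.
Since P = £28 < min AVC = £30, price fails to cover variable cost at any output.
Shutting down limits the loss to fixed cost, £343.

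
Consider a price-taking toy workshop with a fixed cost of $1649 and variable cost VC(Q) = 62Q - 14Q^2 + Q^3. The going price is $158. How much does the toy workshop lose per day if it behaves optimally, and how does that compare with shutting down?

AVC = 62 - 14Q + Q^2; min AVC = $13 at Q = 7. Since P = $158 ≥ min AVC, the firm produces.
With MC = 62 - 28Q + 3Q^2, P = MC on the upward-sloping part at Q* = 12.
TR = 158·12 = 1896. TC = 1649 + 456 = 2105. Profit = 1896 − 2105 = -$209.
By producing, the firm covers all variable cost plus $1440 of fixed cost; shutting down would lose the full $1649.

Profit = -$209 at Q = 12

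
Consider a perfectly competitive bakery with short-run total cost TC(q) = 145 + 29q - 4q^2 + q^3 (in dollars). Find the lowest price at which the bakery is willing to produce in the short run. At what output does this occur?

The shutdown price is the minimum of AVC. VC = 29q - 4q^2 + q^3, so AVC = 29 - 4q + q^2.
At the minimum of AVC, MC = AVC. MC = 29 - 8q + 3q^2; setting MC = AVC gives 2q^2 - 4q = 0, so q = 2. min AVC = 25.
The firm shuts down for any P below $25.

$25 per unit, at q = 2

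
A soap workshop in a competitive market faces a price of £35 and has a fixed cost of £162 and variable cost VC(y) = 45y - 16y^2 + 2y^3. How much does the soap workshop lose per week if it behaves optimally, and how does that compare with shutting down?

AVC = 45 - 16y + 2y^2 has its minimum £13 at y = 4; price £35 clears that bar, so the firm operates.
With MC = 45 - 32y + 6y^2, P = MC on the upward-sloping part at y* = 5.
TR = 35·5 = 175. TC = 162 + 75 = 237. Profit = 175 − 237 = -£62.
Shutting down would mean losing the fixed cost of £162, so operating at a loss of £62 is better by £100.

Profit = -£62 at y = 5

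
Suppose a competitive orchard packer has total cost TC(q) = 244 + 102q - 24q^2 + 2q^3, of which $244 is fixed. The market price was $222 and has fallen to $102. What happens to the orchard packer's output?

MC = 102 - 48q + 6q^2; the shutdown threshold is min AVC = $30 (at q = 6).
At P = $222 ≥ min AVC, set P = MC on the rising branch: q = 10.
At P = $102 ≥ min AVC, set P = MC: q = 8. The firm stays open but cuts output.

Output falls from 10 to 8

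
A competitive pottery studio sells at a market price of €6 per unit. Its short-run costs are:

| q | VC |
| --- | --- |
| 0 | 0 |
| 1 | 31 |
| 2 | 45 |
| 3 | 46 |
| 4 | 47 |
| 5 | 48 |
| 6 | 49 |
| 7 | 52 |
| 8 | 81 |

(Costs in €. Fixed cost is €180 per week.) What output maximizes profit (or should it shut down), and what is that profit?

Tabulate TR − TC: q=0: -180; q=1: -205; q=2: -213; q=3: -208; q=4: -203; q=5: -198; q=6: -193; q=7: -190; q=8: -213.
Profit is highest at q = 0. Equivalently, the lowest AVC in the table is 52/7 ≈ €7.43 at q = 7, and P = €6 falls below it — price never covers variable cost, so the firm shuts down and loses only its fixed cost.

q = 0 (shut down); profit = -€180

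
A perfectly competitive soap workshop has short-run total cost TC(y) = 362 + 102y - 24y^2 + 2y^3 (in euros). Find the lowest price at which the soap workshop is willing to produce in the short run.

€30 per unit

Short-run supply begins at min AVC. From VC = 102y - 24y^2 + 2y^3, AVC = 102 - 24y + 2y^2.
At the minimum of AVC, MC = AVC. MC = 102 - 48y + 6y^2; setting MC = AVC gives 4y^2 - 24y = 0, so y = 6. min AVC = 30.
For P < €30 the firm produces nothing.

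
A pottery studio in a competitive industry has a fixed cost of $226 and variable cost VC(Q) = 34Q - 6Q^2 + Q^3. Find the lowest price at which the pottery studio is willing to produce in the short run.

The firm shuts down when price falls below the minimum of average variable cost. AVC = VC/Q = 34 - 6Q + Q^2.
dAVC/dQ = -6 + 2Q = 0 gives Q = 3. min AVC = 34 - 6·3 + 3^2 = 25.
So the shutdown price is $25.

$25 per unit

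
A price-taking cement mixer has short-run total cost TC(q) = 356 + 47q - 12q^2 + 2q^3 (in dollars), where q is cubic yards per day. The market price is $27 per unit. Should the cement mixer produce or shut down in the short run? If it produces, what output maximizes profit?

Shut down

From TC, MC = TC'(q) = 47 - 24q + 6q^2 and AVC = VC/q = 47 - 12q + 2q^2.
AVC hits its minimum where MC = AVC, at q = 3, giving min AVC = 47 - 12·3 + 2·3^2 = $29.
With P < min AVC ($27 < $29), every unit sold adds to the loss.
The firm minimizes its loss by shutting down and losing only its fixed cost of $356.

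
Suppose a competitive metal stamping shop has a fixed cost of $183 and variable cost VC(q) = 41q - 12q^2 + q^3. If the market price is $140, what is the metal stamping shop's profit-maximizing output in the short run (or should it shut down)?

Variable cost is VC = 41q - 12q^2 + q^3, so AVC = VC/q = 41 - 12q + q^2 and MC = dTC/dq = 41 - 24q + 3q^2.
The AVC parabola has its vertex at q = 12/2 = 6, where AVC = 41 - 12·6 + 6^2 = $5.
Since P = $140 ≥ min AVC = $5, price covers variable cost and the firm should produce.
Set P = MC: 140 = 41 - 24q + 3q^2 → -99 - 24q + 3q^2 = 0. The roots are q = -3 and q = 11; the profit-maximizing output is on the rising part of MC, so q* = 11.
Check: AVC at q = 11 is $30 ≤ P, so revenue covers variable cost.
Profit = P·q − TC = 140·11 − 513 = $1027.

Produce at q = 11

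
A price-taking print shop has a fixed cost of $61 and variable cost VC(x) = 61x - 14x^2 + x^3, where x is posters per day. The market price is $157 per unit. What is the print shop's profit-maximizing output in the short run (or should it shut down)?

Strip out fixed cost: VC = 61x - 14x^2 + x^3. Then AVC = 61 - 14x + x^2 and MC = 61 - 28x + 3x^2.
AVC hits its minimum where MC = AVC, at x = 7, giving min AVC = 61 - 14·7 + 7^2 = $12.
Because $157 ≥ $12, revenue can cover variable cost; the firm operates.
Solving P = MC: -96 - 28x + 3x^2 = 0 ⇒ x = -8/3 or 12. On the upward-sloping branch, x* = 12.
Check: AVC at x = 12 is $37 ≤ P, so revenue covers variable cost.
Profit = P·x − TC = 157·12 − 505 = $1379.

Produce at x = 12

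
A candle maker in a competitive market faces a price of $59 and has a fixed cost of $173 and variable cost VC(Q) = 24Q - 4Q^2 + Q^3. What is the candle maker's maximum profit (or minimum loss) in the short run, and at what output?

AVC = 24 - 4Q + Q^2; min AVC = $20 at Q = 2. Since P = $59 ≥ min AVC, the firm produces.
MC = 24 - 8Q + 3Q^2. Setting P = MC and taking the root on the rising branch gives Q* = 5.
TR = 59·5 = 295. TC = 173 + 145 = 318. Profit = 295 − 318 = -$23.
By producing, the firm covers all variable cost plus $150 of fixed cost; shutting down would lose the full $173.

Profit = -$23 at Q = 5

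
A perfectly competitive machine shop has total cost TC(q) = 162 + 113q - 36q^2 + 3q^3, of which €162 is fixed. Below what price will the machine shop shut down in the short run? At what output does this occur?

€5 per unit, at q = 6

The shutdown price is the minimum of AVC. VC = 113q - 36q^2 + 3q^3, so AVC = 113 - 36q + 3q^2.
At the minimum of AVC, MC = AVC. MC = 113 - 72q + 9q^2; setting MC = AVC gives 6q^2 - 36q = 0, so q = 6. min AVC = 5.
So the shutdown price is €5.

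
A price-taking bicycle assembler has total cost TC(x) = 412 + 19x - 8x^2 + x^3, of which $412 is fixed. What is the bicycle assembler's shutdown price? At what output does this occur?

The shutdown price is the minimum of AVC. VC = 19x - 8x^2 + x^3, so AVC = 19 - 8x + x^2.
dAVC/dx = -8 + 2x = 0 gives x = 4. min AVC = 19 - 8·4 + 4^2 = 3.
So the shutdown price is $3.

$3 per unit, at x = 4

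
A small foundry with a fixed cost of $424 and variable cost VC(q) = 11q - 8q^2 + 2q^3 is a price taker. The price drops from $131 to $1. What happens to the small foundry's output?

Output falls from 6 to 0 (the firm shuts down)

MC = 11 - 16q + 6q^2; the shutdown threshold is min AVC = $3 (at q = 2).
At P = $131 ≥ min AVC, set P = MC on the rising branch: q = 6.
At P = $1 < min AVC = $3, price no longer covers variable cost at any output, so the firm shuts down: q = 0.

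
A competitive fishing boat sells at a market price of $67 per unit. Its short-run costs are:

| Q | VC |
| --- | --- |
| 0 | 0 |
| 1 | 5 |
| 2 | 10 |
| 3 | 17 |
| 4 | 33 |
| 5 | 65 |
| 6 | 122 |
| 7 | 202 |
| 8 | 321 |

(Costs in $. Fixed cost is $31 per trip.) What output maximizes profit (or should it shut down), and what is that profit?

Q = 6; profit = $249

Tabulate TR − TC: Q=0: -31; Q=1: 31; Q=2: 93; Q=3: 153; Q=4: 204; Q=5: 239; Q=6: 249; Q=7: 236; Q=8: 184.
Profit is maximized at Q = 6. AVC there is 122/6 = $20.33 ≤ P, so producing beats shutting down (which would give -$31).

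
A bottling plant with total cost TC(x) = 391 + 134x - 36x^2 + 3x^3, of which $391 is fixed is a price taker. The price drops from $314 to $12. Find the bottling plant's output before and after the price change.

MC = 134 - 72x + 9x^2; the shutdown threshold is min AVC = $26 (at x = 6).
At P = $314 ≥ min AVC, set P = MC on the rising branch: x = 10.
At P = $12 < min AVC = $26, price no longer covers variable cost at any output, so the firm shuts down: x = 0.

Output falls from 10 to 0 (the firm shuts down)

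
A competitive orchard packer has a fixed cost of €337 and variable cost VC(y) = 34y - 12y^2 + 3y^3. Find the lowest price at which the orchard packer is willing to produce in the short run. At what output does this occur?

€22 per unit, at y = 2

The firm shuts down when price falls below the minimum of average variable cost. AVC = VC/y = 34 - 12y + 3y^2.
dAVC/dy = -12 + 6y = 0 gives y = 2. min AVC = 34 - 12·2 + 3·2^2 = 22.
For P < €22 the firm produces nothing.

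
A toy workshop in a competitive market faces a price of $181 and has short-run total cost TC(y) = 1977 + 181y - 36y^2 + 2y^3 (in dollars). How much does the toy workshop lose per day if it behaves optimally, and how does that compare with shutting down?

AVC = 181 - 36y + 2y^2 has its minimum $19 at y = 9; price $181 clears that bar, so the firm operates.
With MC = 181 - 72y + 6y^2, P = MC on the upward-sloping part at y* = 12.
TR = 181·12 = 2172. TC = 1977 + 444 = 2421. Profit = 2172 − 2421 = -$249.
That loss of $249 beats the $1977 the firm would lose by shutting down; producing recovers $1728 of fixed cost.

Profit = -$249 at y = 12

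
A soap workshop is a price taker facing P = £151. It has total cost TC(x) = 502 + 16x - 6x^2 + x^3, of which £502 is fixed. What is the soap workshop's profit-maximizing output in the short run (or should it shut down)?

From TC, MC = TC'(x) = 16 - 12x + 3x^2 and AVC = VC/x = 16 - 6x + x^2.
AVC hits its minimum where MC = AVC, at x = 3, giving min AVC = 16 - 6·3 + 3^2 = £7.
Because £151 ≥ £7, revenue can cover variable cost; the firm operates.
Solving P = MC: -135 - 12x + 3x^2 = 0 ⇒ x = -5 or 9. On the upward-sloping branch, x* = 9.
Check: AVC at x = 9 is £43 ≤ P, so revenue covers variable cost.
Profit = P·x − TC = 151·9 − 889 = £470.

Produce at x = 9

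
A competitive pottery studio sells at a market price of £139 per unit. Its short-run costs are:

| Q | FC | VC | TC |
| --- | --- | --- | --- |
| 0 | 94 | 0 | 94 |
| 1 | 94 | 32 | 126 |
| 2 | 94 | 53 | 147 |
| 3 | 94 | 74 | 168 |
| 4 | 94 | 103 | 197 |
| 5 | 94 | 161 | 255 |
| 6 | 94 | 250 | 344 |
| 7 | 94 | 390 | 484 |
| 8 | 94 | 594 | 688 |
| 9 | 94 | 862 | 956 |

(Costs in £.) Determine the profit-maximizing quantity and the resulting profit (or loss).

Q = 6; profit = £490

Profit at each row (π = 139Q − TC): Q=0: -94; Q=1: 13; Q=2: 131; Q=3: 249; Q=4: 359; Q=5: 440; Q=6: 490; Q=7: 489; Q=8: 424; Q=9: 295.
Profit is maximized at Q = 6. AVC there is 250/6 = £41.67 ≤ P, so producing beats shutting down (which would give -£94).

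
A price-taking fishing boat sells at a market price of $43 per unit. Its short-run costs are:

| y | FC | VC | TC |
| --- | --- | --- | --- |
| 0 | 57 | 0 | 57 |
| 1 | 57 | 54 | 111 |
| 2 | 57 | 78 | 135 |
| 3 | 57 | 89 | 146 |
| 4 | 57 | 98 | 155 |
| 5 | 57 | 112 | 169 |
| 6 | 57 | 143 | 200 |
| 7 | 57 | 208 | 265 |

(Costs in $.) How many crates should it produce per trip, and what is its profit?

y = 6; profit = $58

Profit at each row (π = 43y − TC): y=0: -57; y=1: -68; y=2: -49; y=3: -17; y=4: 17; y=5: 46; y=6: 58; y=7: 36.
Profit is maximized at y = 6. AVC there is 143/6 = $23.83 ≤ P, so producing beats shutting down (which would give -$57).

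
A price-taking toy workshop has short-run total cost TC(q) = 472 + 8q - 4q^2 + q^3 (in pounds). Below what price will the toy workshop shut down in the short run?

£4 per unit

The shutdown price is the minimum of AVC. VC = 8q - 4q^2 + q^3, so AVC = 8 - 4q + q^2.
dAVC/dq = -4 + 2q = 0 gives q = 2. min AVC = 8 - 4·2 + 2^2 = 4.
For P < £4 the firm produces nothing.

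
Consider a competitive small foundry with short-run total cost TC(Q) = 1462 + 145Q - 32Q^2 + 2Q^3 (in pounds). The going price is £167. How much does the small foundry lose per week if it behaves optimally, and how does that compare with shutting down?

Profit = -£10 at Q = 11

AVC = 145 - 32Q + 2Q^2 has its minimum £17 at Q = 8; price £167 clears that bar, so the firm operates.
With MC = 145 - 64Q + 6Q^2, P = MC on the upward-sloping part at Q* = 11.
TR = 167·11 = 1837. TC = 1462 + 385 = 1847. Profit = 1837 − 1847 = -£10.
By producing, the firm covers all variable cost plus £1452 of fixed cost; shutting down would lose the full £1462.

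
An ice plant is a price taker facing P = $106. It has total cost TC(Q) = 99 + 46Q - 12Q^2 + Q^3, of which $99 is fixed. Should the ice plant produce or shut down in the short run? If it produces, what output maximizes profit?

Produce at Q = 10

Variable cost is VC = 46Q - 12Q^2 + Q^3, so AVC = VC/Q = 46 - 12Q + Q^2 and MC = dTC/dQ = 46 - 24Q + 3Q^2.
AVC is minimized where dAVC/dQ = -12 + 2Q = 0, at Q = 6; min AVC = 46 - 12·6 + 6^2 = $10.
Because $106 ≥ $10, revenue can cover variable cost; the firm operates.
Set P = MC: 106 = 46 - 24Q + 3Q^2 → -60 - 24Q + 3Q^2 = 0. The roots are Q = -2 and Q = 10; the profit-maximizing output is on the rising part of MC, so Q* = 10.
Check: AVC at Q = 10 is $26 ≤ P, so revenue covers variable cost.
Profit = P·Q − TC = 106·10 − 359 = $701.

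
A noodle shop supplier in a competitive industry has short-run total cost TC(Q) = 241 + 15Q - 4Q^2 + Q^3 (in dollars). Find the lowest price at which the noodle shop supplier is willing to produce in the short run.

The shutdown price is the minimum of AVC. VC = 15Q - 4Q^2 + Q^3, so AVC = 15 - 4Q + Q^2.
dAVC/dQ = -4 + 2Q = 0 gives Q = 2. min AVC = 15 - 4·2 + 2^2 = 11.
The firm shuts down for any P below $11.

$11 per unit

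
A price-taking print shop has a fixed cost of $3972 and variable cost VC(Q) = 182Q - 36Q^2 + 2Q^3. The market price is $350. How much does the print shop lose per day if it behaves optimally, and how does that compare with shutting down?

AVC = 182 - 36Q + 2Q^2; min AVC = $20 at Q = 9. Since P = $350 ≥ min AVC, the firm produces.
With MC = 182 - 72Q + 6Q^2, P = MC on the upward-sloping part at Q* = 14.
TR = 350·14 = 4900. TC = 3972 + 980 = 4952. Profit = 4900 − 4952 = -$52.
By producing, the firm covers all variable cost plus $3920 of fixed cost; shutting down would lose the full $3972.

Profit = -$52 at Q = 14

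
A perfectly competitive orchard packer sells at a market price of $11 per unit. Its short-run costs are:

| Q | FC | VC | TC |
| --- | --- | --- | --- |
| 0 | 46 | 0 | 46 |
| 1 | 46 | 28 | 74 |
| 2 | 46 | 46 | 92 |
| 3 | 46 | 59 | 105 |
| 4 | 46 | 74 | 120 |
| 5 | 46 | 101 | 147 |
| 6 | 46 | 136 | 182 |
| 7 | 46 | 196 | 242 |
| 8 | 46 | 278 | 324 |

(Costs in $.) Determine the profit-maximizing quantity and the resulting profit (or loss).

Q = 0 (shut down); profit = -$46

Tabulate TR − TC: Q=0: -46; Q=1: -63; Q=2: -70; Q=3: -72; Q=4: -76; Q=5: -92; Q=6: -116; Q=7: -165; Q=8: -236.
Profit is highest at Q = 0. Equivalently, the lowest AVC in the table is 74/4 ≈ $18.50 at Q = 4, and P = $11 falls below it — price never covers variable cost, so the firm shuts down and loses only its fixed cost.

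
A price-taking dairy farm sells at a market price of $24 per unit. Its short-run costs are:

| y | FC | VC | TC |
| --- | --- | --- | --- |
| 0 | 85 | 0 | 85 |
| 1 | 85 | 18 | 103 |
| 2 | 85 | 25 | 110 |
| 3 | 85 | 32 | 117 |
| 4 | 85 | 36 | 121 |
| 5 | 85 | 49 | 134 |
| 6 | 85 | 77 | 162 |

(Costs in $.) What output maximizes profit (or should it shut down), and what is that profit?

y = 5; profit = -$14

Profit at each row (π = 24y − TC): y=0: -85; y=1: -79; y=2: -62; y=3: -45; y=4: -25; y=5: -14; y=6: -18.
Profit is maximized at y = 5. AVC there is 49/5 = $9.80 ≤ P, so producing beats shutting down (which would give -$85).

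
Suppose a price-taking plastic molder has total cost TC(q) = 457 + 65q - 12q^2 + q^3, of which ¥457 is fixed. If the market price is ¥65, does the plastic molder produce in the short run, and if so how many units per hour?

Variable cost is VC = 65q - 12q^2 + q^3, so AVC = VC/q = 65 - 12q + q^2 and MC = dTC/dq = 65 - 24q + 3q^2.
AVC is minimized where dAVC/dq = -12 + 2q = 0, at q = 6; min AVC = 65 - 12·6 + 6^2 = ¥29.
P = ¥65 exceeds min AVC = ¥29, so the firm stays open.
Solving P = MC: -24q + 3q^2 = 0 ⇒ q = 0 or 8. On the upward-sloping branch, q* = 8.
Check: AVC at q = 8 is ¥33 ≤ P, so revenue covers variable cost.
Profit = P·q − TC = 65·8 − 721 = -¥201, a loss, but smaller than the ¥457 fixed cost the firm would lose by shutting down.

Produce at q = 8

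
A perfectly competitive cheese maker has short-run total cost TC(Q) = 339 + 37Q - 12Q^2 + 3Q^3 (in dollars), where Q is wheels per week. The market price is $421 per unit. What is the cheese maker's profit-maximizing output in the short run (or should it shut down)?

Produce at Q = 8

From TC, MC = TC'(Q) = 37 - 24Q + 9Q^2 and AVC = VC/Q = 37 - 12Q + 3Q^2.
AVC is minimized where dAVC/dQ = -12 + 6Q = 0, at Q = 2; min AVC = 37 - 12·2 + 3·2^2 = $25.
Since P = $421 ≥ min AVC = $25, price covers variable cost and the firm should produce.
Set P = MC: 421 = 37 - 24Q + 9Q^2 → -384 - 24Q + 9Q^2 = 0. The roots are Q = -16/3 and Q = 8; the profit-maximizing output is on the rising part of MC, so Q* = 8.
Check: AVC at Q = 8 is $133 ≤ P, so revenue covers variable cost.
Profit = P·Q − TC = 421·8 − 1403 = $1965.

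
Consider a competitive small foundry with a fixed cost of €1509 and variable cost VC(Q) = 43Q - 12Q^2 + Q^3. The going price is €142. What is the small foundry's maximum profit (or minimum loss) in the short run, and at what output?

Profit = -€299 at Q = 11

AVC = 43 - 12Q + Q^2 has its minimum €7 at Q = 6; price €142 clears that bar, so the firm operates.
MC = 43 - 24Q + 3Q^2. Setting P = MC and taking the root on the rising branch gives Q* = 11.
TR = 142·11 = 1562. TC = 1509 + 352 = 1861. Profit = 1562 − 1861 = -€299.
That loss of €299 beats the €1509 the firm would lose by shutting down; producing recovers €1210 of fixed cost.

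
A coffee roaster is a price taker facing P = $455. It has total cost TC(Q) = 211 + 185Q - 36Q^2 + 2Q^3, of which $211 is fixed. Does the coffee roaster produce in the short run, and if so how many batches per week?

From TC, MC = TC'(Q) = 185 - 72Q + 6Q^2 and AVC = VC/Q = 185 - 36Q + 2Q^2.
The AVC parabola has its vertex at Q = 36/4 = 9, where AVC = 185 - 36·9 + 2·9^2 = $23.
Since P = $455 ≥ min AVC = $23, price covers variable cost and the firm should produce.
Set P = MC: 455 = 185 - 72Q + 6Q^2 → -270 - 72Q + 6Q^2 = 0. The roots are Q = -3 and Q = 15; the profit-maximizing output is on the rising part of MC, so Q* = 15.
Check: AVC at Q = 15 is $95 ≤ P, so revenue covers variable cost.
Profit = P·Q − TC = 455·15 − 1636 = $5189.

Produce at Q = 15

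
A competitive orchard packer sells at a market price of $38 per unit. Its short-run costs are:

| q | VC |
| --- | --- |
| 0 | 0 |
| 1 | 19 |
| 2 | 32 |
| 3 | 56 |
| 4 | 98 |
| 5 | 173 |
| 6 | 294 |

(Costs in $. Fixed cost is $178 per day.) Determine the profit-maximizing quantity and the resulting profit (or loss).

q = 3; profit = -$120

Profit at each row (π = 38q − TC): q=0: -178; q=1: -159; q=2: -134; q=3: -120; q=4: -124; q=5: -161; q=6: -244.
Profit is maximized at q = 3. AVC there is 56/3 = $18.67 ≤ P, so producing beats shutting down (which would give -$178).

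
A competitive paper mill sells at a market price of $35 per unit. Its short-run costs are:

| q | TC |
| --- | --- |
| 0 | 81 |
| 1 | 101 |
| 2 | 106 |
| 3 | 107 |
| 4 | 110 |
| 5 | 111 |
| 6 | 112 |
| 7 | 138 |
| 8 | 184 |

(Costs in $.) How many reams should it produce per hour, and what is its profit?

Tabulate TR − TC: q=0: -81; q=1: -66; q=2: -36; q=3: -2; q=4: 30; q=5: 64; q=6: 98; q=7: 107; q=8: 96.
Profit is maximized at q = 7. AVC there is 57/7 = $8.14 ≤ P, so producing beats shutting down (which would give -$81).

q = 7; profit = $107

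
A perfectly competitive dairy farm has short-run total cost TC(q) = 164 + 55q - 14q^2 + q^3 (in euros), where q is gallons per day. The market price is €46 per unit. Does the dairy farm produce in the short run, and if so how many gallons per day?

Strip out fixed cost: VC = 55q - 14q^2 + q^3. Then AVC = 55 - 14q + q^2 and MC = 55 - 28q + 3q^2.
AVC is minimized where dAVC/dq = -14 + 2q = 0, at q = 7; min AVC = 55 - 14·7 + 7^2 = €6.
P = €46 exceeds min AVC = €6, so the firm stays open.
Solving P = MC: 9 - 28q + 3q^2 = 0 ⇒ q = 1/3 or 9. On the upward-sloping branch, q* = 9.
Check: AVC at q = 9 is €10 ≤ P, so revenue covers variable cost.
Profit = P·q − TC = 46·9 − 254 = €160.

Produce at q = 9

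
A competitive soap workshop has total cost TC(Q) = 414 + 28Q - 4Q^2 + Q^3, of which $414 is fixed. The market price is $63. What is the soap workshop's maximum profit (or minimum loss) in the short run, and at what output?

AVC = 28 - 4Q + Q^2; min AVC = $24 at Q = 2. Since P = $63 ≥ min AVC, the firm produces.
MC = 28 - 8Q + 3Q^2. Setting P = MC and taking the root on the rising branch gives Q* = 5.
TR = 63·5 = 315. TC = 414 + 165 = 579. Profit = 315 − 579 = -$264.
By producing, the firm covers all variable cost plus $150 of fixed cost; shutting down would lose the full $414.

Profit = -$264 at Q = 5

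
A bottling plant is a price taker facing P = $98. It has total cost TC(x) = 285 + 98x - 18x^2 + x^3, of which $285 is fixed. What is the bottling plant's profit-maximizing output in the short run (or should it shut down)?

Produce at x = 12

Strip out fixed cost: VC = 98x - 18x^2 + x^3. Then AVC = 98 - 18x + x^2 and MC = 98 - 36x + 3x^2.
AVC is minimized where dAVC/dx = -18 + 2x = 0, at x = 9; min AVC = 98 - 18·9 + 9^2 = $17.
P = $98 exceeds min AVC = $17, so the firm stays open.
Solving P = MC: -36x + 3x^2 = 0 ⇒ x = 0 or 12. On the upward-sloping branch, x* = 12.
Check: AVC at x = 12 is $26 ≤ P, so revenue covers variable cost.
Profit = P·x − TC = 98·12 − 597 = $579.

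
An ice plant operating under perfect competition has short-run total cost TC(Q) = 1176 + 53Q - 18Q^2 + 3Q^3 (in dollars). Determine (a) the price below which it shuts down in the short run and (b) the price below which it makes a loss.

Shutdown price = min AVC. AVC = 53 - 18Q + 3Q^2, with vertex at Q = 3 and minimum $26.
ATC = 1176/Q + 53 - 18Q + 3Q^2. Setting dATC/dQ = −1176/Q^2 − 18 + 6Q = 0 gives Q = 7 (since 6·7^3 − 18·7^2 = 1176).
min ATC = 1176/7 + 53 − 18·7 + 3·7^2 = $242. That is the break-even price.
For $26 ≤ P < $242 the firm produces at a loss; below $26 it shuts down.

Shutdown price = $26; break-even price = $242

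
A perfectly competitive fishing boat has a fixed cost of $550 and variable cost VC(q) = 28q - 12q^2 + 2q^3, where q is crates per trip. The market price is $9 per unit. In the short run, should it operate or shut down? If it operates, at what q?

Shut down

Variable cost is VC = 28q - 12q^2 + 2q^3, so AVC = VC/q = 28 - 12q + 2q^2 and MC = dTC/dq = 28 - 24q + 6q^2.
AVC is minimized where dAVC/dq = -12 + 4q = 0, at q = 3; min AVC = 28 - 12·3 + 2·3^2 = $10.
Since P = $9 < min AVC = $10, price fails to cover variable cost at any output.
Best response: produce nothing and absorb the $550 fixed cost.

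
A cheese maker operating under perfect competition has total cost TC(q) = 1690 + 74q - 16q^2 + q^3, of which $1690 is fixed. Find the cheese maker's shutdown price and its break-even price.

Shutdown price = min AVC. AVC = 74 - 16q + q^2, with vertex at q = 8 and minimum $10.
ATC = 1690/q + 74 - 16q + q^2. Setting dATC/dq = −1690/q^2 − 16 + 2q = 0 gives q = 13 (since 2·13^3 − 16·13^2 = 1690).
min ATC = 1690/13 + 74 − 16·13 + 13^2 = $165. That is the break-even price.
Between these two prices the firm operates at a loss; above $165 it earns a profit.

Shutdown price = $10; break-even price = $165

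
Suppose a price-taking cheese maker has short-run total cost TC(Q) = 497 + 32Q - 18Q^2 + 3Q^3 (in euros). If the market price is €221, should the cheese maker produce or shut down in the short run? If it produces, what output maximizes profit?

From TC, MC = TC'(Q) = 32 - 36Q + 9Q^2 and AVC = VC/Q = 32 - 18Q + 3Q^2.
AVC hits its minimum where MC = AVC, at Q = 3, giving min AVC = 32 - 18·3 + 3·3^2 = €5.
Because €221 ≥ €5, revenue can cover variable cost; the firm operates.
Set P = MC: 221 = 32 - 36Q + 9Q^2 → -189 - 36Q + 9Q^2 = 0. The roots are Q = -3 and Q = 7; the profit-maximizing output is on the rising part of MC, so Q* = 7.
Check: AVC at Q = 7 is €53 ≤ P, so revenue covers variable cost.
Profit = P·Q − TC = 221·7 − 868 = €679.

Produce at Q = 7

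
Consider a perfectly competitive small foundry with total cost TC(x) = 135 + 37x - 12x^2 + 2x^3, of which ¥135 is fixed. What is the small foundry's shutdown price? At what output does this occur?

¥19 per unit, at x = 3

The firm shuts down when price falls below the minimum of average variable cost. AVC = VC/x = 37 - 12x + 2x^2.
dAVC/dx = -12 + 4x = 0 gives x = 3. min AVC = 37 - 12·3 + 2·3^2 = 19.
For P < ¥19 the firm produces nothing.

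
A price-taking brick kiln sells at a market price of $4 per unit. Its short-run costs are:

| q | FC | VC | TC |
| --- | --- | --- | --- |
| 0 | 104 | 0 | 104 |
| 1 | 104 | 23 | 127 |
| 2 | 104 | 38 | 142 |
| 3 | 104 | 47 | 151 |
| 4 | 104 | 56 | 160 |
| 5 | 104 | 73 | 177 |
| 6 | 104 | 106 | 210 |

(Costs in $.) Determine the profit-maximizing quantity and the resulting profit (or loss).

q = 0 (shut down); profit = -$104

Profit at each row (π = 4q − TC): q=0: -104; q=1: -123; q=2: -134; q=3: -139; q=4: -144; q=5: -157; q=6: -186.
Profit is highest at q = 0. Equivalently, the lowest AVC in the table is 56/4 ≈ $14 at q = 4, and P = $4 falls below it — price never covers variable cost, so the firm shuts down and loses only its fixed cost.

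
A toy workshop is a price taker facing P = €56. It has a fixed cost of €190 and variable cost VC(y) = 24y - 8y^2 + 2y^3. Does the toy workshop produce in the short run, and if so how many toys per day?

From TC, MC = TC'(y) = 24 - 16y + 6y^2 and AVC = VC/y = 24 - 8y + 2y^2.
The AVC parabola has its vertex at y = 8/4 = 2, where AVC = 24 - 8·2 + 2·2^2 = €16.
Because €56 ≥ €16, revenue can cover variable cost; the firm operates.
Set P = MC: 56 = 24 - 16y + 6y^2 → -32 - 16y + 6y^2 = 0. The roots are y = -4/3 and y = 4; the profit-maximizing output is on the rising part of MC, so y* = 4.
Check: AVC at y = 4 is €24 ≤ P, so revenue covers variable cost.
Profit = P·y − TC = 56·4 − 286 = -€62, a loss, but smaller than the €190 fixed cost the firm would lose by shutting down.

Produce at y = 4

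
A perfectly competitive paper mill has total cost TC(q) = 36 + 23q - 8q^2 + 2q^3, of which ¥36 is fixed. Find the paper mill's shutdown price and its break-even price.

Shutdown price = ¥15; break-even price = ¥29

AVC = 23 - 8q + 2q^2; minimized at q = 2, giving min AVC = ¥15. That is the shutdown price.
ATC = 36/q + 23 - 8q + 2q^2. Setting dATC/dq = −36/q^2 − 8 + 4q = 0 gives q = 3 (since 4·3^3 − 8·3^2 = 36).
min ATC = 36/3 + 23 − 8·3 + 2·3^2 = ¥29. That is the break-even price.
Between these two prices the firm operates at a loss; above ¥29 it earns a profit.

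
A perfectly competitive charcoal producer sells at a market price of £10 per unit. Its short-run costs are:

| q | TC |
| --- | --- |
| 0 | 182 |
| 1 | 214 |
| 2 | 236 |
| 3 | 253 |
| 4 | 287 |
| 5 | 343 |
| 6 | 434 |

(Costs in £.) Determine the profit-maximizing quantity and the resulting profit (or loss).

Compute π = P·q − TC at each output: q=0: -182; q=1: -204; q=2: -216; q=3: -223; q=4: -247; q=5: -293; q=6: -374.
Profit is highest at q = 0. Equivalently, the lowest AVC in the table is 71/3 ≈ £23.67 at q = 3, and P = £10 falls below it — price never covers variable cost, so the firm shuts down and loses only its fixed cost.

q = 0 (shut down); profit = -£182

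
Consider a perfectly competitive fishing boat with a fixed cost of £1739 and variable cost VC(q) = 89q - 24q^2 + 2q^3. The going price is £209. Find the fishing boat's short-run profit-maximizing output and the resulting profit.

AVC = 89 - 24q + 2q^2 has its minimum £17 at q = 6; price £209 clears that bar, so the firm operates.
MC = 89 - 48q + 6q^2. Setting P = MC and taking the root on the rising branch gives q* = 10.
TR = 209·10 = 2090. TC = 1739 + 490 = 2229. Profit = 2090 − 2229 = -£139.
That loss of £139 beats the £1739 the firm would lose by shutting down; producing recovers £1600 of fixed cost.

Profit = -£139 at q = 10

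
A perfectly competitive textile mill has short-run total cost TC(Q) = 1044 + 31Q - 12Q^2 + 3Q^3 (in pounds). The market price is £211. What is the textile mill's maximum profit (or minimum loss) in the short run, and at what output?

AVC = 31 - 12Q + 3Q^2 has its minimum £19 at Q = 2; price £211 clears that bar, so the firm operates.
With MC = 31 - 24Q + 9Q^2, P = MC on the upward-sloping part at Q* = 6.
TR = 211·6 = 1266. TC = 1044 + 402 = 1446. Profit = 1266 − 1446 = -£180.
Shutting down would mean losing the fixed cost of £1044, so operating at a loss of £180 is better by £864.

Profit = -£180 at Q = 6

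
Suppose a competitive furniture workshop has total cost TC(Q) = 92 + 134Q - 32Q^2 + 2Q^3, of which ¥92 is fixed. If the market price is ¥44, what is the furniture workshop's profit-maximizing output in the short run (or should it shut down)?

Produce at Q = 9

Strip out fixed cost: VC = 134Q - 32Q^2 + 2Q^3. Then AVC = 134 - 32Q + 2Q^2 and MC = 134 - 64Q + 6Q^2.
The AVC parabola has its vertex at Q = 32/4 = 8, where AVC = 134 - 32·8 + 2·8^2 = ¥6.
P = ¥44 exceeds min AVC = ¥6, so the firm stays open.
Solving P = MC: 90 - 64Q + 6Q^2 = 0 ⇒ Q = 5/3 or 9. On the upward-sloping branch, Q* = 9.
Check: AVC at Q = 9 is ¥8 ≤ P, so revenue covers variable cost.
Profit = P·Q − TC = 44·9 − 164 = ¥232.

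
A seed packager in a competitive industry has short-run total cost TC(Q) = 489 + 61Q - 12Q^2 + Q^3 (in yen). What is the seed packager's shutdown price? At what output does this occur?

¥25 per unit, at Q = 6

The firm shuts down when price falls below the minimum of average variable cost. AVC = VC/Q = 61 - 12Q + Q^2.
dAVC/dQ = -12 + 2Q = 0 gives Q = 6. min AVC = 61 - 12·6 + 6^2 = 25.
The firm shuts down for any P below ¥25.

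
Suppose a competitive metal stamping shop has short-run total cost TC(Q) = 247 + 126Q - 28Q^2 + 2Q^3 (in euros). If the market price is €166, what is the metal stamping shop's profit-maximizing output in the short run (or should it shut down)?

Produce at Q = 10

Variable cost is VC = 126Q - 28Q^2 + 2Q^3, so AVC = VC/Q = 126 - 28Q + 2Q^2 and MC = dTC/dQ = 126 - 56Q + 6Q^2.
The AVC parabola has its vertex at Q = 28/4 = 7, where AVC = 126 - 28·7 + 2·7^2 = €28.
P = €166 exceeds min AVC = €28, so the firm stays open.
Set P = MC: 166 = 126 - 56Q + 6Q^2 → -40 - 56Q + 6Q^2 = 0. The roots are Q = -2/3 and Q = 10; the profit-maximizing output is on the rising part of MC, so Q* = 10.
Check: AVC at Q = 10 is €46 ≤ P, so revenue covers variable cost.
Profit = P·Q − TC = 166·10 − 707 = €953.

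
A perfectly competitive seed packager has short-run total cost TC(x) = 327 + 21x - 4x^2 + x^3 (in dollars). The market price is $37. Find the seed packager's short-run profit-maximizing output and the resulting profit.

AVC = 21 - 4x + x^2; min AVC = $17 at x = 2. Since P = $37 ≥ min AVC, the firm produces.
With MC = 21 - 8x + 3x^2, P = MC on the upward-sloping part at x* = 4.
TR = 37·4 = 148. TC = 327 + 84 = 411. Profit = 148 − 411 = -$263.
Shutting down would mean losing the fixed cost of $327, so operating at a loss of $263 is better by $64.

Profit = -$263 at x = 4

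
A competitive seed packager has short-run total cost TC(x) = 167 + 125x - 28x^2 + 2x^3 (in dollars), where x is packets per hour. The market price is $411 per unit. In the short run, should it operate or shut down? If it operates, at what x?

Variable cost is VC = 125x - 28x^2 + 2x^3, so AVC = VC/x = 125 - 28x + 2x^2 and MC = dTC/dx = 125 - 56x + 6x^2.
The AVC parabola has its vertex at x = 28/4 = 7, where AVC = 125 - 28·7 + 2·7^2 = $27.
P = $411 exceeds min AVC = $27, so the firm stays open.
Solving P = MC: -286 - 56x + 6x^2 = 0 ⇒ x = -11/3 or 13. On the upward-sloping branch, x* = 13.
Check: AVC at x = 13 is $99 ≤ P, so revenue covers variable cost.
Profit = P·x − TC = 411·13 − 1454 = $3889.

Produce at x = 13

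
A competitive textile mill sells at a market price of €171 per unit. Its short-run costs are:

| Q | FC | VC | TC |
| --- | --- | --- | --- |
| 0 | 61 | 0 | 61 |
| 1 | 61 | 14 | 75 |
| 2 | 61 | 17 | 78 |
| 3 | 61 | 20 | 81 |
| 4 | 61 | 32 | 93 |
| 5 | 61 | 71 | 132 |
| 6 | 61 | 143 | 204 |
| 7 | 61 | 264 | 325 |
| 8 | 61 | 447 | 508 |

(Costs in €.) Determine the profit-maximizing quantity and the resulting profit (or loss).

Compute π = P·Q − TC at each output: Q=0: -61; Q=1: 96; Q=2: 264; Q=3: 432; Q=4: 591; Q=5: 723; Q=6: 822; Q=7: 872; Q=8: 860.
Profit is maximized at Q = 7. AVC there is 264/7 = €37.71 ≤ P, so producing beats shutting down (which would give -€61).

Q = 7; profit = €872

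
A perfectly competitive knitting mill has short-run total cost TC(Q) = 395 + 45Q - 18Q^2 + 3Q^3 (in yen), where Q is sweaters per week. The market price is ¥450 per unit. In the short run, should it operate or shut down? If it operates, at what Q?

Produce at Q = 9

Variable cost is VC = 45Q - 18Q^2 + 3Q^3, so AVC = VC/Q = 45 - 18Q + 3Q^2 and MC = dTC/dQ = 45 - 36Q + 9Q^2.
The AVC parabola has its vertex at Q = 18/6 = 3, where AVC = 45 - 18·3 + 3·3^2 = ¥18.
P = ¥450 exceeds min AVC = ¥18, so the firm stays open.
Set P = MC: 450 = 45 - 36Q + 9Q^2 → -405 - 36Q + 9Q^2 = 0. The roots are Q = -5 and Q = 9; the profit-maximizing output is on the rising part of MC, so Q* = 9.
Check: AVC at Q = 9 is ¥126 ≤ P, so revenue covers variable cost.
Profit = P·Q − TC = 450·9 − 1529 = ¥2521.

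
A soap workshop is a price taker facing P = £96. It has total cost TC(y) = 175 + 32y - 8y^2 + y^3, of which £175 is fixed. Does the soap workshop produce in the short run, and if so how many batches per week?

Produce at y = 8

Strip out fixed cost: VC = 32y - 8y^2 + y^3. Then AVC = 32 - 8y + y^2 and MC = 32 - 16y + 3y^2.
The AVC parabola has its vertex at y = 8/2 = 4, where AVC = 32 - 8·4 + 4^2 = £16.
Because £96 ≥ £16, revenue can cover variable cost; the firm operates.
Set P = MC: 96 = 32 - 16y + 3y^2 → -64 - 16y + 3y^2 = 0. The roots are y = -8/3 and y = 8; the profit-maximizing output is on the rising part of MC, so y* = 8.
Check: AVC at y = 8 is £32 ≤ P, so revenue covers variable cost.
Profit = P·y − TC = 96·8 − 431 = £337.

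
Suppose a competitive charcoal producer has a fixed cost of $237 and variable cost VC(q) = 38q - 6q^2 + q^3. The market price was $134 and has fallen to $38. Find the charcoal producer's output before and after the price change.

Output falls from 8 to 4

AVC = 38 - 6q + q^2, minimized at q = 3 where min AVC = $29. MC = 38 - 12q + 3q^2.
With P = $134 above the shutdown price, P = MC gives q = 8.
At P = $38 ≥ min AVC, set P = MC: q = 4. The firm stays open but cuts output.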